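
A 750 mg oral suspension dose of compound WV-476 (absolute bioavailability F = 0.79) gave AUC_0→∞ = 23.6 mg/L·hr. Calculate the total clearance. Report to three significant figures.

CL = F × Dose / AUC_0→∞
   = 0.79 × 750 / 23.6 = 25.1059 L/hr

CL = 25.1 L/hr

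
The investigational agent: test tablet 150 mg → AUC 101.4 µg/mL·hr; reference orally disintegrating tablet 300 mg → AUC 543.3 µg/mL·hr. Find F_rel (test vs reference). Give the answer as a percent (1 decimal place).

F_rel = 37.3%

F_rel = (AUC_test/D_test) / (AUC_ref/D_ref)
      = (101.4/150) / (543.3/300)
      = 0.676 / 1.811 = 0.3733 = 37.33%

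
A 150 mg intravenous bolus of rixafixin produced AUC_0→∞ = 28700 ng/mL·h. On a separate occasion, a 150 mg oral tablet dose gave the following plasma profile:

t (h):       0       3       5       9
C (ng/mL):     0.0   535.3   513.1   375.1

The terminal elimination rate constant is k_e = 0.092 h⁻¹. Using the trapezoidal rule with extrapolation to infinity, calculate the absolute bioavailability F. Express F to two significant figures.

F = 0.27

Trapezoidal AUC_0→9 (oral tablet):
  [0→3]: (0.0+535.3)/2 × 3 = 802.95
  [3→5]: (535.3+513.1)/2 × 2 = 1048.4
  [5→9]: (513.1+375.1)/2 × 4 = 1776.4
  Sum = 3627.75 ng/mL·h
Tail: C_last/k_e = 375.1/0.092 = 4077.174
AUC_0→∞ (oral tablet) = 3627.75 + 4077.174 = 7704.924 ng/mL·h
F = (AUC_ev/D_ev)/(AUC_iv/D_iv) = (7704.924/150)/(28700/150) = 51.36616/191.333 = 0.2685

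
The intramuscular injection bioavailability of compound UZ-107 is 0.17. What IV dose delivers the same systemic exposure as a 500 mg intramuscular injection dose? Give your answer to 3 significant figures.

Systemic exposure from an extravascular dose = F × D_ev, so the equivalent IV dose is F × D_ev.
D_iv = F × D_ev = 0.17 × 500 = 85 mg

D_iv = 85.0 mg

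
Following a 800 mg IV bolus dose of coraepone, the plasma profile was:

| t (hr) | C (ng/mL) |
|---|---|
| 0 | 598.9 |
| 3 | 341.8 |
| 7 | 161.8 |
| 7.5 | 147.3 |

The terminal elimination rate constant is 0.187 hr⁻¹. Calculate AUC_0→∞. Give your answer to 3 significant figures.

AUC = 3280 ng/mL·hr

Trapezoidal AUC_0→7.5:
  [0→3]: (598.9+341.8)/2 × 3 = 1411.05
  [3→7]: (341.8+161.8)/2 × 4 = 1007.2
  [7→7.5]: (161.8+147.3)/2 × 0.5 = 77.275
  Sum = 2495.525 ng/mL·hr
Extrapolated tail: C_last / k_e = 147.3 / 0.187 = 787.701
AUC_0→∞ = 2495.525 + 787.701 = 3283.226 ng/mL·hr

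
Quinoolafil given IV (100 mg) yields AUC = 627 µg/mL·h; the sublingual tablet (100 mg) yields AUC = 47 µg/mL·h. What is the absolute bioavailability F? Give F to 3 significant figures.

F = (AUC_ev / D_ev) / (AUC_iv / D_iv)
  = (47/100) / (627/100)
  = 0.47 / 6.27 = 0.0750

F = 0.0750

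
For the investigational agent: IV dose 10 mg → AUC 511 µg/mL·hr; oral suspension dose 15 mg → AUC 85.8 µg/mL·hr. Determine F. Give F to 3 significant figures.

F = (AUC_ev / D_ev) / (AUC_iv / D_iv)
  = (85.8/15) / (511/10)
  = 5.72 / 51.1 = 0.1119

F = 0.112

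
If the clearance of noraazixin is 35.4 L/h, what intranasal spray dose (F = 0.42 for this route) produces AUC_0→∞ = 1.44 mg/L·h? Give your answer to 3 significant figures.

Dose = 121 mg

Dose = CL × AUC_0→∞ / F
     = 35.4 × 1.44 / 0.42 = 121.371 mg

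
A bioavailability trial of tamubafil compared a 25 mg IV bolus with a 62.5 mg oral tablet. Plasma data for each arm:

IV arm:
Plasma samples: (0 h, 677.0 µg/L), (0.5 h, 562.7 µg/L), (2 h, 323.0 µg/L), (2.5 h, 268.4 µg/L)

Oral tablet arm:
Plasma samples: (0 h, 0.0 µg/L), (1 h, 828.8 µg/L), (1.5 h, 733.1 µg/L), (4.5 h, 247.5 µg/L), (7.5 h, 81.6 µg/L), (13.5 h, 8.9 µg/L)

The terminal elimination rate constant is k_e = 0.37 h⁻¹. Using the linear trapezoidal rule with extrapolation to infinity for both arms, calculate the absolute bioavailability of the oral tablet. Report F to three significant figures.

Trapezoidal AUC_0→2.5 (IV):
  [0→0.5]: (677.0+562.7)/2 × 0.5 = 309.925
  [0.5→2]: (562.7+323.0)/2 × 1.5 = 664.275
  [2→2.5]: (323.0+268.4)/2 × 0.5 = 147.85
  Sum = 1122.05 µg/L·h
IV tail: 268.4/0.37 = 725.405; AUC_iv,0→∞ = 1122.05 + 725.405 = 1847.455 µg/L·h
Trapezoidal AUC_0→13.5 (oral tablet):
  [0→1]: (0.0+828.8)/2 × 1 = 414.4
  [1→1.5]: (828.8+733.1)/2 × 0.5 = 390.475
  [1.5→4.5]: (733.1+247.5)/2 × 3 = 1470.9
  [4.5→7.5]: (247.5+81.6)/2 × 3 = 493.65
  [7.5→13.5]: (81.6+8.9)/2 × 6 = 271.5
  Sum = 3040.925 µg/L·h
oral tablet tail: 8.9/0.37 = 24.054; AUC_ev,0→∞ = 3040.925 + 24.054 = 3064.979 µg/L·h
F = (AUC_ev/D_ev)/(AUC_iv/D_iv) = (3064.979/62.5)/(1847.455/25) = 49.039664/73.8982 = 0.6636

F = 0.664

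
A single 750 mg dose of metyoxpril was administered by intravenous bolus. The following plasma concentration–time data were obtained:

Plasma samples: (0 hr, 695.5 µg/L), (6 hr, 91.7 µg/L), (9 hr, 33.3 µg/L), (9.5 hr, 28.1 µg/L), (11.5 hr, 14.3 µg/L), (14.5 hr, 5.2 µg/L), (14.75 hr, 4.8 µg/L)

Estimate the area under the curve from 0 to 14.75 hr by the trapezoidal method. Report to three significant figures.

Trapezoidal AUC_0→14.75:
  [0→6]: (695.5+91.7)/2 × 6 = 2361.6
  [6→9]: (91.7+33.3)/2 × 3 = 187.5
  [9→9.5]: (33.3+28.1)/2 × 0.5 = 15.35
  [9.5→11.5]: (28.1+14.3)/2 × 2 = 42.4
  [11.5→14.5]: (14.3+5.2)/2 × 3 = 29.25
  [14.5→14.75]: (5.2+4.8)/2 × 0.25 = 1.25
  Sum = 2637.35 µg/L·hr

AUC = 2640 µg/L·hr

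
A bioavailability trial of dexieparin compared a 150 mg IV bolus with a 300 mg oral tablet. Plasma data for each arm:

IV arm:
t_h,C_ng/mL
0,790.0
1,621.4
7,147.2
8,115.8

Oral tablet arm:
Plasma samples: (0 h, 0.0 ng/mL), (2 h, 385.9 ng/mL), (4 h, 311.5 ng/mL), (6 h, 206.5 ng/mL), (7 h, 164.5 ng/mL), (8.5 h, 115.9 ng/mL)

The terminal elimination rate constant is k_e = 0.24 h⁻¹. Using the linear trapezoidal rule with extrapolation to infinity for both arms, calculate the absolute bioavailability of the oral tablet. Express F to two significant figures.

Trapezoidal AUC_0→8 (IV):
  [0→1]: (790.0+621.4)/2 × 1 = 705.7
  [1→7]: (621.4+147.2)/2 × 6 = 2305.8
  [7→8]: (147.2+115.8)/2 × 1 = 131.5
  Sum = 3143.0 ng/mL·h
IV tail: 115.8/0.24 = 482.500; AUC_iv,0→∞ = 3143.0 + 482.500 = 3625.5 ng/mL·h
Trapezoidal AUC_0→8.5 (oral tablet):
  [0→2]: (0.0+385.9)/2 × 2 = 385.9
  [2→4]: (385.9+311.5)/2 × 2 = 697.4
  [4→6]: (311.5+206.5)/2 × 2 = 518.0
  [6→7]: (206.5+164.5)/2 × 1 = 185.5
  [7→8.5]: (164.5+115.9)/2 × 1.5 = 210.3
  Sum = 1997.1 ng/mL·h
oral tablet tail: 115.9/0.24 = 482.917; AUC_ev,0→∞ = 1997.1 + 482.917 = 2480.017 ng/mL·h
F = (AUC_ev/D_ev)/(AUC_iv/D_iv) = (2480.017/300)/(3625.5/150) = 8.26672/24.17 = 0.3420

F = 0.34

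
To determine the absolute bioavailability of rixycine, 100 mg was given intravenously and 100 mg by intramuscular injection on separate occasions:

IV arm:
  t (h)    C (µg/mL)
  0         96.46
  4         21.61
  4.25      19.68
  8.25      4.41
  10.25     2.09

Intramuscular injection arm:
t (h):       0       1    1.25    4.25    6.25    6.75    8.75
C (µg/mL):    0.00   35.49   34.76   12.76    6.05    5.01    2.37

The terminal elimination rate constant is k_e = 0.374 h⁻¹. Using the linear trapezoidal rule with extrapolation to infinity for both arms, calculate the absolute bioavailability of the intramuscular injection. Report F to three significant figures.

Trapezoidal AUC_0→10.25 (IV):
  [0→4]: (96.46+21.61)/2 × 4 = 236.14
  [4→4.25]: (21.61+19.68)/2 × 0.25 = 5.16125
  [4.25→8.25]: (19.68+4.41)/2 × 4 = 48.18
  [8.25→10.25]: (4.41+2.09)/2 × 2 = 6.5
  Sum = 295.98125 µg/mL·h
IV tail: 2.09/0.374 = 5.588; AUC_iv,0→∞ = 295.98125 + 5.588 = 301.56925 µg/mL·h
Trapezoidal AUC_0→8.75 (intramuscular injection):
  [0→1]: (0.00+35.49)/2 × 1 = 17.745
  [1→1.25]: (35.49+34.76)/2 × 0.25 = 8.78125
  [1.25→4.25]: (34.76+12.76)/2 × 3 = 71.28
  [4.25→6.25]: (12.76+6.05)/2 × 2 = 18.81
  [6.25→6.75]: (6.05+5.01)/2 × 0.5 = 2.765
  [6.75→8.75]: (5.01+2.37)/2 × 2 = 7.38
  Sum = 126.76125 µg/mL·h
intramuscular injection tail: 2.37/0.374 = 6.337; AUC_ev,0→∞ = 126.76125 + 6.337 = 133.09825 µg/mL·h
F = (AUC_ev/D_ev)/(AUC_iv/D_iv) = (133.09825/100)/(301.56925/100) = 1.3309825/3.0156925 = 0.4414

F = 0.441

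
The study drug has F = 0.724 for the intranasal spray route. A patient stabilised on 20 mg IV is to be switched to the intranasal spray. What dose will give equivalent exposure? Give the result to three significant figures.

For equal systemic exposure: F × D_ev = D_iv
D_ev = D_iv / F = 20 / 0.724 = 27.6243 mg

D_intranasal = 27.6 mg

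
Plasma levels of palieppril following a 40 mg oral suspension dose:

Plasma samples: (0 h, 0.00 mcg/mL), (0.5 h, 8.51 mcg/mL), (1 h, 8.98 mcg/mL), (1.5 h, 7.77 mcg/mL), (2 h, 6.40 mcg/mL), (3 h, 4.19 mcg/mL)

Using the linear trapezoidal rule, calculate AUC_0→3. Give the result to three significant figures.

AUC = 19.5 mcg/mL·h

Trapezoidal AUC_0→3:
  [0→0.5]: (0.00+8.51)/2 × 0.5 = 2.1275
  [0.5→1]: (8.51+8.98)/2 × 0.5 = 4.3725
  [1→1.5]: (8.98+7.77)/2 × 0.5 = 4.1875
  [1.5→2]: (7.77+6.40)/2 × 0.5 = 3.5425
  [2→3]: (6.40+4.19)/2 × 1 = 5.295
  Sum = 19.525 mcg/mL·h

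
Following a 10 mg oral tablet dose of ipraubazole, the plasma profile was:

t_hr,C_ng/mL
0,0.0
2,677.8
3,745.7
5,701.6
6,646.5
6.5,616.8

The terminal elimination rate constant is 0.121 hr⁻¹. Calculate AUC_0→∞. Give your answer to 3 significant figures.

Trapezoidal AUC_0→6.5:
  [0→2]: (0.0+677.8)/2 × 2 = 677.8
  [2→3]: (677.8+745.7)/2 × 1 = 711.75
  [3→5]: (745.7+701.6)/2 × 2 = 1447.3
  [5→6]: (701.6+646.5)/2 × 1 = 674.05
  [6→6.5]: (646.5+616.8)/2 × 0.5 = 315.825
  Sum = 3826.725 ng/mL·hr
Extrapolated tail: C_last / k_e = 616.8 / 0.121 = 5097.521
AUC_0→∞ = 3826.725 + 5097.521 = 8924.246 ng/mL·hr

AUC = 8920 ng/mL·hr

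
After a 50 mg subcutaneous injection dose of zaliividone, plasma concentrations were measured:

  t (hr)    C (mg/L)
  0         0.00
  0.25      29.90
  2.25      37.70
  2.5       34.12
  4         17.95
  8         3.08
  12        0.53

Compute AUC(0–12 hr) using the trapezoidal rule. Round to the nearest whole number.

Trapezoidal AUC_0→12:
  [0→0.25]: (0.00+29.90)/2 × 0.25 = 3.7375
  [0.25→2.25]: (29.90+37.70)/2 × 2 = 67.6
  [2.25→2.5]: (37.70+34.12)/2 × 0.25 = 8.9775
  [2.5→4]: (34.12+17.95)/2 × 1.5 = 39.0525
  [4→8]: (17.95+3.08)/2 × 4 = 42.06
  [8→12]: (3.08+0.53)/2 × 4 = 7.22
  Sum = 168.6475 mg/L·hr

AUC = 169 mg/L·hr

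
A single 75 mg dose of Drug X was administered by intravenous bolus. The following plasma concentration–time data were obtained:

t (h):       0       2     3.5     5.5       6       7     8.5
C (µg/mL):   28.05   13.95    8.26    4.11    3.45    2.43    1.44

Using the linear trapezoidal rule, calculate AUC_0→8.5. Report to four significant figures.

AUC = 78.76 µg/mL·h

Trapezoidal AUC_0→8.5:
  [0→2]: (28.05+13.95)/2 × 2 = 42.0
  [2→3.5]: (13.95+8.26)/2 × 1.5 = 16.6575
  [3.5→5.5]: (8.26+4.11)/2 × 2 = 12.37
  [5.5→6]: (4.11+3.45)/2 × 0.5 = 1.89
  [6→7]: (3.45+2.43)/2 × 1 = 2.94
  [7→8.5]: (2.43+1.44)/2 × 1.5 = 2.9025
  Sum = 78.76 µg/mL·h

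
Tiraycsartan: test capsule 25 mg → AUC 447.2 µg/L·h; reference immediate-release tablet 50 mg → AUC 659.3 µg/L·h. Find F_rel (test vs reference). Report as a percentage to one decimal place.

F_rel = (AUC_test/D_test) / (AUC_ref/D_ref)
      = (447.2/25) / (659.3/50)
      = 17.888 / 13.186 = 1.3566 = 135.66%

F_rel = 135.7%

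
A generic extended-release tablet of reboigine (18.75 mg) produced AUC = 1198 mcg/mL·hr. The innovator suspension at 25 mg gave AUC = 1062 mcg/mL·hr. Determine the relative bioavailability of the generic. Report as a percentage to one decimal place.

F_rel = 150.4%

F_rel = (AUC_test/D_test) / (AUC_ref/D_ref)
      = (1198/18.75) / (1062/25)
      = 63.8933 / 42.48 = 1.5041 = 150.41%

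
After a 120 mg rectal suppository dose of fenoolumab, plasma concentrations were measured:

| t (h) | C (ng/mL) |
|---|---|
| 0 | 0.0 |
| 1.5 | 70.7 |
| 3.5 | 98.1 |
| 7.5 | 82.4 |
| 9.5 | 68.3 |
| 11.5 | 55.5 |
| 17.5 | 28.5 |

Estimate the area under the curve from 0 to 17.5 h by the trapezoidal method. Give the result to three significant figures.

AUC = 1110 ng/mL·h

Trapezoidal AUC_0→17.5:
  [0→1.5]: (0.0+70.7)/2 × 1.5 = 53.025
  [1.5→3.5]: (70.7+98.1)/2 × 2 = 168.8
  [3.5→7.5]: (98.1+82.4)/2 × 4 = 361.0
  [7.5→9.5]: (82.4+68.3)/2 × 2 = 150.7
  [9.5→11.5]: (68.3+55.5)/2 × 2 = 123.8
  [11.5→17.5]: (55.5+28.5)/2 × 6 = 252.0
  Sum = 1109.325 ng/mL·h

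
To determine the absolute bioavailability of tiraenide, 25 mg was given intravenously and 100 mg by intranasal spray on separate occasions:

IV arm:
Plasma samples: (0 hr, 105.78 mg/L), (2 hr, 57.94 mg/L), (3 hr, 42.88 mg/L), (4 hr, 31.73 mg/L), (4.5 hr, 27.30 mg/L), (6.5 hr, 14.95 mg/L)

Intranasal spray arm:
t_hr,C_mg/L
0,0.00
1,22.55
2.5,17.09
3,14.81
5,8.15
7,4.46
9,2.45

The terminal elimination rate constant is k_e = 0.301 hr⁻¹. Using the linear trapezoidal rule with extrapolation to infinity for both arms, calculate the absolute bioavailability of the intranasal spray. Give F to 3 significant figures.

F = 0.0695

Trapezoidal AUC_0→6.5 (IV):
  [0→2]: (105.78+57.94)/2 × 2 = 163.72
  [2→3]: (57.94+42.88)/2 × 1 = 50.41
  [3→4]: (42.88+31.73)/2 × 1 = 37.305
  [4→4.5]: (31.73+27.30)/2 × 0.5 = 14.7575
  [4.5→6.5]: (27.30+14.95)/2 × 2 = 42.25
  Sum = 308.4425 mg/L·hr
IV tail: 14.95/0.301 = 49.668; AUC_iv,0→∞ = 308.4425 + 49.668 = 358.1105 mg/L·hr
Trapezoidal AUC_0→9 (intranasal spray):
  [0→1]: (0.00+22.55)/2 × 1 = 11.275
  [1→2.5]: (22.55+17.09)/2 × 1.5 = 29.73
  [2.5→3]: (17.09+14.81)/2 × 0.5 = 7.975
  [3→5]: (14.81+8.15)/2 × 2 = 22.96
  [5→7]: (8.15+4.46)/2 × 2 = 12.61
  [7→9]: (4.46+2.45)/2 × 2 = 6.91
  Sum = 91.46 mg/L·hr
intranasal spray tail: 2.45/0.301 = 8.140; AUC_ev,0→∞ = 91.46 + 8.140 = 99.6 mg/L·hr
F = (AUC_ev/D_ev)/(AUC_iv/D_iv) = (99.6/100)/(358.1105/25) = 0.996/14.32442 = 0.0695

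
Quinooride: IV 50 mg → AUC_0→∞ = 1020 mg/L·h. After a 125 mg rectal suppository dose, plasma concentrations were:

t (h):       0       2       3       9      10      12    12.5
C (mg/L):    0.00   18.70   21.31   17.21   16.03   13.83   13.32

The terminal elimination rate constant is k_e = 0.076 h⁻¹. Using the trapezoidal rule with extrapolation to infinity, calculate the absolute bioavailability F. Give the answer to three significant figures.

F = 0.150

Trapezoidal AUC_0→12.5 (rectal suppository):
  [0→2]: (0.00+18.70)/2 × 2 = 18.7
  [2→3]: (18.70+21.31)/2 × 1 = 20.005
  [3→9]: (21.31+17.21)/2 × 6 = 115.56
  [9→10]: (17.21+16.03)/2 × 1 = 16.62
  [10→12]: (16.03+13.83)/2 × 2 = 29.86
  [12→12.5]: (13.83+13.32)/2 × 0.5 = 6.7875
  Sum = 207.5325 mg/L·h
Tail: C_last/k_e = 13.32/0.076 = 175.263
AUC_0→∞ (rectal suppository) = 207.5325 + 175.263 = 382.7955 mg/L·h
F = (AUC_ev/D_ev)/(AUC_iv/D_iv) = (382.7955/125)/(1020/50) = 3.062364/20.4 = 0.1501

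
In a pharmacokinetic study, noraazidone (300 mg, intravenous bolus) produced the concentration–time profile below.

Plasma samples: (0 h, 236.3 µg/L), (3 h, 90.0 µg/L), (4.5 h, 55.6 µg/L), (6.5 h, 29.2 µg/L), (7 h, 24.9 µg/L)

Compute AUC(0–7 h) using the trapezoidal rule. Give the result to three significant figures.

Trapezoidal AUC_0→7:
  [0→3]: (236.3+90.0)/2 × 3 = 489.45
  [3→4.5]: (90.0+55.6)/2 × 1.5 = 109.2
  [4.5→6.5]: (55.6+29.2)/2 × 2 = 84.8
  [6.5→7]: (29.2+24.9)/2 × 0.5 = 13.525
  Sum = 696.975 µg/L·h

AUC = 697 µg/L·h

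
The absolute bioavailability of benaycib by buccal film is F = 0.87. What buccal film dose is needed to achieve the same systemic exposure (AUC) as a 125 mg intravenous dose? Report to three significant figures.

For equal systemic exposure: F × D_ev = D_iv
D_ev = D_iv / F = 125 / 0.87 = 143.678 mg

D_buccal = 144 mg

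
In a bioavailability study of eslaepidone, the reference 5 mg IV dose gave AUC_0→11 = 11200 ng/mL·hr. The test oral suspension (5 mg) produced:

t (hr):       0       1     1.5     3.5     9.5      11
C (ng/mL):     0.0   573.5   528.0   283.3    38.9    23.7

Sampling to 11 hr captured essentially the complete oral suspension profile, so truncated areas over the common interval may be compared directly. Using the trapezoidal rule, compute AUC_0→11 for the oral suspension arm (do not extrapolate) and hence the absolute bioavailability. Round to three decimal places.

F = 0.213

Trapezoidal AUC_0→11 (oral suspension):
  [0→1]: (0.0+573.5)/2 × 1 = 286.75
  [1→1.5]: (573.5+528.0)/2 × 0.5 = 275.375
  [1.5→3.5]: (528.0+283.3)/2 × 2 = 811.3
  [3.5→9.5]: (283.3+38.9)/2 × 6 = 966.6
  [9.5→11]: (38.9+23.7)/2 × 1.5 = 46.95
  Sum = 2386.975 ng/mL·hr
F = (AUC_ev/D_ev)/(AUC_iv/D_iv) = (2386.975/5)/(11200/5) = 477.395/2240 = 0.2131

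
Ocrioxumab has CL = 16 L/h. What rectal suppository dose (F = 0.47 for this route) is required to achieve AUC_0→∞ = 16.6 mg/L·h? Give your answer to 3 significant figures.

Dose = 565 mg

Dose = CL × AUC_0→∞ / F
     = 16 × 16.6 / 0.47 = 565.106 mg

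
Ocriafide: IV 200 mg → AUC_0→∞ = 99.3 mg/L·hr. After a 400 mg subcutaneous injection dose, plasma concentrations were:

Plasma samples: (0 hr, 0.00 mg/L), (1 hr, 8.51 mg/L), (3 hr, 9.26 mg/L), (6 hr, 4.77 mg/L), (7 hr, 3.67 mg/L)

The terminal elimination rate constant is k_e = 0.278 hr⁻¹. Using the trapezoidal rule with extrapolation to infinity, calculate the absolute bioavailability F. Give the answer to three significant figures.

F = 0.305

Trapezoidal AUC_0→7 (subcutaneous injection):
  [0→1]: (0.00+8.51)/2 × 1 = 4.255
  [1→3]: (8.51+9.26)/2 × 2 = 17.77
  [3→6]: (9.26+4.77)/2 × 3 = 21.045
  [6→7]: (4.77+3.67)/2 × 1 = 4.22
  Sum = 47.29 mg/L·hr
Tail: C_last/k_e = 3.67/0.278 = 13.201
AUC_0→∞ (subcutaneous injection) = 47.29 + 13.201 = 60.491 mg/L·hr
F = (AUC_ev/D_ev)/(AUC_iv/D_iv) = (60.491/400)/(99.3/200) = 0.1512275/0.4965 = 0.3046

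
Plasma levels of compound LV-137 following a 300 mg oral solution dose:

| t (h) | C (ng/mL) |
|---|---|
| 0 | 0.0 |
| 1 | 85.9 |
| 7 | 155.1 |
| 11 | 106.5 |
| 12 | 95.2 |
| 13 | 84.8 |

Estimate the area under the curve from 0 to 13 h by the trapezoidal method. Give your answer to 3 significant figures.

Trapezoidal AUC_0→13:
  [0→1]: (0.0+85.9)/2 × 1 = 42.95
  [1→7]: (85.9+155.1)/2 × 6 = 723.0
  [7→11]: (155.1+106.5)/2 × 4 = 523.2
  [11→12]: (106.5+95.2)/2 × 1 = 100.85
  [12→13]: (95.2+84.8)/2 × 1 = 90.0
  Sum = 1480.0 ng/mL·h

AUC = 1480 ng/mL·h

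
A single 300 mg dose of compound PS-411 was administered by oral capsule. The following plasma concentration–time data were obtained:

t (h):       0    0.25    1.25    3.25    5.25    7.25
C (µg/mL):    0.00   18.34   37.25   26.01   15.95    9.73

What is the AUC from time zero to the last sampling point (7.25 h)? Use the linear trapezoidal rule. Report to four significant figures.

AUC = 161.0 µg/mL·h

Trapezoidal AUC_0→7.25:
  [0→0.25]: (0.00+18.34)/2 × 0.25 = 2.2925
  [0.25→1.25]: (18.34+37.25)/2 × 1 = 27.795
  [1.25→3.25]: (37.25+26.01)/2 × 2 = 63.26
  [3.25→5.25]: (26.01+15.95)/2 × 2 = 41.96
  [5.25→7.25]: (15.95+9.73)/2 × 2 = 25.68
  Sum = 160.9875 µg/mL·h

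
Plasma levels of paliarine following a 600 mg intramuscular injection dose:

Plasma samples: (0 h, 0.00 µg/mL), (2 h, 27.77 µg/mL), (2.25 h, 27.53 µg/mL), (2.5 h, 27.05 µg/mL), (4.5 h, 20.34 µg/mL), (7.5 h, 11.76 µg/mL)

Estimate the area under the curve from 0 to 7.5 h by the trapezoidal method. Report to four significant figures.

AUC = 137.0 µg/mL·h

Trapezoidal AUC_0→7.5:
  [0→2]: (0.00+27.77)/2 × 2 = 27.77
  [2→2.25]: (27.77+27.53)/2 × 0.25 = 6.9125
  [2.25→2.5]: (27.53+27.05)/2 × 0.25 = 6.8225
  [2.5→4.5]: (27.05+20.34)/2 × 2 = 47.39
  [4.5→7.5]: (20.34+11.76)/2 × 3 = 48.15
  Sum = 137.045 µg/mL·h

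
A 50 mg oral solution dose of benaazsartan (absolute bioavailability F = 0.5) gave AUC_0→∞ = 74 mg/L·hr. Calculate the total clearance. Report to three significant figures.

CL = 0.338 L/hr

CL = F × Dose / AUC_0→∞
   = 0.5 × 50 / 74 = 0.337838 L/hr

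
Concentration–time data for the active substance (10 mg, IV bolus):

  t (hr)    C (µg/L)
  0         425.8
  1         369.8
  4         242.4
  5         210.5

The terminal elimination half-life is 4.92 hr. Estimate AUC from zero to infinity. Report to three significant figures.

AUC = 3040 µg/L·hr

Trapezoidal AUC_0→5:
  [0→1]: (425.8+369.8)/2 × 1 = 397.8
  [1→4]: (369.8+242.4)/2 × 3 = 918.3
  [4→5]: (242.4+210.5)/2 × 1 = 226.45
  Sum = 1542.55 µg/L·hr
k_e = ln2 / t½ = 0.693147 / 4.92 = 0.1409 hr^-1
Extrapolated tail: C_last / k_e = 210.5 / 0.1409 = 1493.967
AUC_0→∞ = 1542.55 + 1493.967 = 3036.517 µg/L·hr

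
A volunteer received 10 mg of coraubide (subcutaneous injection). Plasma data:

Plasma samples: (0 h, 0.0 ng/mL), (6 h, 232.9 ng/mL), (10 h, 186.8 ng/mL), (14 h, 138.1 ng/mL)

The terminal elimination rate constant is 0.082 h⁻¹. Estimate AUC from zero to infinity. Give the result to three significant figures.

Trapezoidal AUC_0→14:
  [0→6]: (0.0+232.9)/2 × 6 = 698.7
  [6→10]: (232.9+186.8)/2 × 4 = 839.4
  [10→14]: (186.8+138.1)/2 × 4 = 649.8
  Sum = 2187.9 ng/mL·h
Extrapolated tail: C_last / k_e = 138.1 / 0.082 = 1684.146
AUC_0→∞ = 2187.9 + 1684.146 = 3872.046 ng/mL·h

AUC = 3870 ng/mL·h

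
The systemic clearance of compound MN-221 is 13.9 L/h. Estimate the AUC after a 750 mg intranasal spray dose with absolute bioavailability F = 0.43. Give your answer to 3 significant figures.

AUC_0→∞ = F × Dose / CL
        = 0.43 × 750 / 13.9 = 23.2014 mg/L·h

AUC = 23.2 mg/L·h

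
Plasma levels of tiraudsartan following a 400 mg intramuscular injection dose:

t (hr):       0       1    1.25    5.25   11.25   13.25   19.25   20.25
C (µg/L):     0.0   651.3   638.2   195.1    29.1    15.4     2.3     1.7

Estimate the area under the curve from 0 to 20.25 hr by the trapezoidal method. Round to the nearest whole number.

AUC = 2926 µg/L·hr

Trapezoidal AUC_0→20.25:
  [0→1]: (0.0+651.3)/2 × 1 = 325.65
  [1→1.25]: (651.3+638.2)/2 × 0.25 = 161.1875
  [1.25→5.25]: (638.2+195.1)/2 × 4 = 1666.6
  [5.25→11.25]: (195.1+29.1)/2 × 6 = 672.6
  [11.25→13.25]: (29.1+15.4)/2 × 2 = 44.5
  [13.25→19.25]: (15.4+2.3)/2 × 6 = 53.1
  [19.25→20.25]: (2.3+1.7)/2 × 1 = 2.0
  Sum = 2925.6375 µg/L·hr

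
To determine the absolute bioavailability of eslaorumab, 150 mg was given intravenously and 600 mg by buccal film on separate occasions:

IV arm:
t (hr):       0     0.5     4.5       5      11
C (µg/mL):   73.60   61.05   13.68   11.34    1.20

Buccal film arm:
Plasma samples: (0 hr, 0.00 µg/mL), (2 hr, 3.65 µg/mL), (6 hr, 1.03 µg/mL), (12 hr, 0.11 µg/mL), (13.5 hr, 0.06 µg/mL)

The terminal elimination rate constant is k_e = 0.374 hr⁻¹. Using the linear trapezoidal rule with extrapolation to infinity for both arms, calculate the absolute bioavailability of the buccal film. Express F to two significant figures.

F = 0.018

Trapezoidal AUC_0→11 (IV):
  [0→0.5]: (73.60+61.05)/2 × 0.5 = 33.6625
  [0.5→4.5]: (61.05+13.68)/2 × 4 = 149.46
  [4.5→5]: (13.68+11.34)/2 × 0.5 = 6.255
  [5→11]: (11.34+1.20)/2 × 6 = 37.62
  Sum = 226.9975 µg/mL·hr
IV tail: 1.20/0.374 = 3.209; AUC_iv,0→∞ = 226.9975 + 3.209 = 230.2065 µg/mL·hr
Trapezoidal AUC_0→13.5 (buccal film):
  [0→2]: (0.00+3.65)/2 × 2 = 3.65
  [2→6]: (3.65+1.03)/2 × 4 = 9.36
  [6→12]: (1.03+0.11)/2 × 6 = 3.42
  [12→13.5]: (0.11+0.06)/2 × 1.5 = 0.1275
  Sum = 16.5575 µg/mL·hr
buccal film tail: 0.06/0.374 = 0.160; AUC_ev,0→∞ = 16.5575 + 0.160 = 16.7175 µg/mL·hr
F = (AUC_ev/D_ev)/(AUC_iv/D_iv) = (16.7175/600)/(230.2065/150) = 0.0278625/1.53471 = 0.0182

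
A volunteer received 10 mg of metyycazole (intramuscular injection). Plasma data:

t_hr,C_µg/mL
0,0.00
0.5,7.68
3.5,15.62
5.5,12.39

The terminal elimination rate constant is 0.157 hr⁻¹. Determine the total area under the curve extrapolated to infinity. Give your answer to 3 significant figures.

AUC = 144 µg/mL·hr

Trapezoidal AUC_0→5.5:
  [0→0.5]: (0.00+7.68)/2 × 0.5 = 1.92
  [0.5→3.5]: (7.68+15.62)/2 × 3 = 34.95
  [3.5→5.5]: (15.62+12.39)/2 × 2 = 28.01
  Sum = 64.88 µg/mL·hr
Extrapolated tail: C_last / k_e = 12.39 / 0.157 = 78.917
AUC_0→∞ = 64.88 + 78.917 = 143.797 µg/mL·hr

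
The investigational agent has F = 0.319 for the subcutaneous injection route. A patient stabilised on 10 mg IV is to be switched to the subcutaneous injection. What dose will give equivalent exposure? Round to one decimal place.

D_subcutaneous = 31.3 mg

For equal systemic exposure: F × D_ev = D_iv
D_ev = D_iv / F = 10 / 0.319 = 31.348 mg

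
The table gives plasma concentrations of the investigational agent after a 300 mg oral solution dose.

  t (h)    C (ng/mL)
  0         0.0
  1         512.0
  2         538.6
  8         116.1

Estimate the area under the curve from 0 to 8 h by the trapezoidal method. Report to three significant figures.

AUC = 2750 ng/mL·h

Trapezoidal AUC_0→8:
  [0→1]: (0.0+512.0)/2 × 1 = 256.0
  [1→2]: (512.0+538.6)/2 × 1 = 525.3
  [2→8]: (538.6+116.1)/2 × 6 = 1964.1
  Sum = 2745.4 ng/mL·h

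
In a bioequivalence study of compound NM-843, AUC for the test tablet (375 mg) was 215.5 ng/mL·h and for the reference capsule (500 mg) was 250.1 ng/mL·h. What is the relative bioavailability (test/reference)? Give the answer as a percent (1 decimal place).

F_rel = (AUC_test/D_test) / (AUC_ref/D_ref)
      = (215.5/375) / (250.1/500)
      = 0.574667 / 0.5002 = 1.1489 = 114.89%

F_rel = 114.9%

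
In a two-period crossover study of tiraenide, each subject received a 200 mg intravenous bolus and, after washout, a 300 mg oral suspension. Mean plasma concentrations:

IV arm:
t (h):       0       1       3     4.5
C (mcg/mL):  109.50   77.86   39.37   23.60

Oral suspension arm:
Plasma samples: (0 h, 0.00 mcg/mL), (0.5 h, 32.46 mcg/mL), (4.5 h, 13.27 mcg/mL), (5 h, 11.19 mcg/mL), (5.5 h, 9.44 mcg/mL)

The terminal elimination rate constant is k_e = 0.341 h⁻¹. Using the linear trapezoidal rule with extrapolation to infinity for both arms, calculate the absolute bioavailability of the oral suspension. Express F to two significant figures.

F = 0.28

Trapezoidal AUC_0→4.5 (IV):
  [0→1]: (109.50+77.86)/2 × 1 = 93.68
  [1→3]: (77.86+39.37)/2 × 2 = 117.23
  [3→4.5]: (39.37+23.60)/2 × 1.5 = 47.2275
  Sum = 258.1375 mcg/mL·h
IV tail: 23.60/0.341 = 69.208; AUC_iv,0→∞ = 258.1375 + 69.208 = 327.3455 mcg/mL·h
Trapezoidal AUC_0→5.5 (oral suspension):
  [0→0.5]: (0.00+32.46)/2 × 0.5 = 8.115
  [0.5→4.5]: (32.46+13.27)/2 × 4 = 91.46
  [4.5→5]: (13.27+11.19)/2 × 0.5 = 6.115
  [5→5.5]: (11.19+9.44)/2 × 0.5 = 5.1575
  Sum = 110.8475 mcg/mL·h
oral suspension tail: 9.44/0.341 = 27.683; AUC_ev,0→∞ = 110.8475 + 27.683 = 138.5305 mcg/mL·h
F = (AUC_ev/D_ev)/(AUC_iv/D_iv) = (138.5305/300)/(327.3455/200) = 0.461768/1.6367275 = 0.2821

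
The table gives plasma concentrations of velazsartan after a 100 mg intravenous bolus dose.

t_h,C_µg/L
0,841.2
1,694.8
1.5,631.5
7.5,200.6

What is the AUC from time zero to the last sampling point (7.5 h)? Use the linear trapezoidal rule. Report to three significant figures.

Trapezoidal AUC_0→7.5:
  [0→1]: (841.2+694.8)/2 × 1 = 768.0
  [1→1.5]: (694.8+631.5)/2 × 0.5 = 331.575
  [1.5→7.5]: (631.5+200.6)/2 × 6 = 2496.3
  Sum = 3595.875 µg/L·h

AUC = 3600 µg/L·h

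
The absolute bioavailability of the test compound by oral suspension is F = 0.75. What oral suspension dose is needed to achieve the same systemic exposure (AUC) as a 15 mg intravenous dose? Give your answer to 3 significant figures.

For equal systemic exposure: F × D_ev = D_iv
D_ev = D_iv / F = 15 / 0.75 = 20 mg

D_oral = 20.0 mg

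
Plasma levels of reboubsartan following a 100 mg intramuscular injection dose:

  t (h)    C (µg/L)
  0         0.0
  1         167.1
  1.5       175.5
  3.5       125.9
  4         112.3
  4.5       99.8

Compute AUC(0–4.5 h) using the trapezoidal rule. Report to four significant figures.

Trapezoidal AUC_0→4.5:
  [0→1]: (0.0+167.1)/2 × 1 = 83.55
  [1→1.5]: (167.1+175.5)/2 × 0.5 = 85.65
  [1.5→3.5]: (175.5+125.9)/2 × 2 = 301.4
  [3.5→4]: (125.9+112.3)/2 × 0.5 = 59.55
  [4→4.5]: (112.3+99.8)/2 × 0.5 = 53.025
  Sum = 583.175 µg/L·h

AUC = 583.2 µg/L·h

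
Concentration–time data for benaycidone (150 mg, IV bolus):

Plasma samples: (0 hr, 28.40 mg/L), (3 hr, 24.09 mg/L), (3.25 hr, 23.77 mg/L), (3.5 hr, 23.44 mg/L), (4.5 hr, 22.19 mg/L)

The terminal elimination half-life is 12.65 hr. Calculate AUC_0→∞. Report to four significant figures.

Trapezoidal AUC_0→4.5:
  [0→3]: (28.40+24.09)/2 × 3 = 78.735
  [3→3.25]: (24.09+23.77)/2 × 0.25 = 5.9825
  [3.25→3.5]: (23.77+23.44)/2 × 0.25 = 5.90125
  [3.5→4.5]: (23.44+22.19)/2 × 1 = 22.815
  Sum = 113.43375 mg/L·hr
k_e = ln2 / t½ = 0.693147 / 12.65 = 0.0548 hr^-1
Extrapolated tail: C_last / k_e = 22.19 / 0.0548 = 404.927
AUC_0→∞ = 113.43375 + 404.927 = 518.36075 mg/L·hr

AUC = 518.4 mg/L·hr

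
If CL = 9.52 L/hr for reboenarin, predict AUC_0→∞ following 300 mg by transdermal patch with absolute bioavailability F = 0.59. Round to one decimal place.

AUC_0→∞ = F × Dose / CL
        = 0.59 × 300 / 9.52 = 18.5924 mg/L·hr

AUC = 18.6 mg/L·hr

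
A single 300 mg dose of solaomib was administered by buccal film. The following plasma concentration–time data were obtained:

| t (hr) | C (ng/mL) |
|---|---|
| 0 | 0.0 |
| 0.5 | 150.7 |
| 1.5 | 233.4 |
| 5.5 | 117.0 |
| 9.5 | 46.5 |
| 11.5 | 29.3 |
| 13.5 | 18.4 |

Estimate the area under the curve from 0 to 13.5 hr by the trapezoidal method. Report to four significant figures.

AUC = 1381 ng/mL·hr

Trapezoidal AUC_0→13.5:
  [0→0.5]: (0.0+150.7)/2 × 0.5 = 37.675
  [0.5→1.5]: (150.7+233.4)/2 × 1 = 192.05
  [1.5→5.5]: (233.4+117.0)/2 × 4 = 700.8
  [5.5→9.5]: (117.0+46.5)/2 × 4 = 327.0
  [9.5→11.5]: (46.5+29.3)/2 × 2 = 75.8
  [11.5→13.5]: (29.3+18.4)/2 × 2 = 47.7
  Sum = 1381.025 ng/mL·hr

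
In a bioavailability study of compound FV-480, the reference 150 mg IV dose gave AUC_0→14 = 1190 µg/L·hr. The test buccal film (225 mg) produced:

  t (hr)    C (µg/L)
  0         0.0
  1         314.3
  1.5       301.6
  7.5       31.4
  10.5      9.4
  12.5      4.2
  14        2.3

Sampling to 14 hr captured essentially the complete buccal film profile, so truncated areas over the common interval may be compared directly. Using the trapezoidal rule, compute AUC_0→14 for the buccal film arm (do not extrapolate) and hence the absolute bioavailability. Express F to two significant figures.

Trapezoidal AUC_0→14 (buccal film):
  [0→1]: (0.0+314.3)/2 × 1 = 157.15
  [1→1.5]: (314.3+301.6)/2 × 0.5 = 153.975
  [1.5→7.5]: (301.6+31.4)/2 × 6 = 999.0
  [7.5→10.5]: (31.4+9.4)/2 × 3 = 61.2
  [10.5→12.5]: (9.4+4.2)/2 × 2 = 13.6
  [12.5→14]: (4.2+2.3)/2 × 1.5 = 4.875
  Sum = 1389.8 µg/L·hr
F = (AUC_ev/D_ev)/(AUC_iv/D_iv) = (1389.8/225)/(1190/150) = 6.17689/7.93333 = 0.7786

F = 0.78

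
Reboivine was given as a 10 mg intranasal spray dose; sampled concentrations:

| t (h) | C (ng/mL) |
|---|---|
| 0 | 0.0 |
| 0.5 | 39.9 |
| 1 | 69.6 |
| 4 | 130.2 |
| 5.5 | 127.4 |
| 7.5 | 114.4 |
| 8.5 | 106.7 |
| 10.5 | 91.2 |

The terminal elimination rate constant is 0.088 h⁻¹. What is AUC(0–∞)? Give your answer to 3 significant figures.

Trapezoidal AUC_0→10.5:
  [0→0.5]: (0.0+39.9)/2 × 0.5 = 9.975
  [0.5→1]: (39.9+69.6)/2 × 0.5 = 27.375
  [1→4]: (69.6+130.2)/2 × 3 = 299.7
  [4→5.5]: (130.2+127.4)/2 × 1.5 = 193.2
  [5.5→7.5]: (127.4+114.4)/2 × 2 = 241.8
  [7.5→8.5]: (114.4+106.7)/2 × 1 = 110.55
  [8.5→10.5]: (106.7+91.2)/2 × 2 = 197.9
  Sum = 1080.5 ng/mL·h
Extrapolated tail: C_last / k_e = 91.2 / 0.088 = 1036.364
AUC_0→∞ = 1080.5 + 1036.364 = 2116.864 ng/mL·h

AUC = 2120 ng/mL·h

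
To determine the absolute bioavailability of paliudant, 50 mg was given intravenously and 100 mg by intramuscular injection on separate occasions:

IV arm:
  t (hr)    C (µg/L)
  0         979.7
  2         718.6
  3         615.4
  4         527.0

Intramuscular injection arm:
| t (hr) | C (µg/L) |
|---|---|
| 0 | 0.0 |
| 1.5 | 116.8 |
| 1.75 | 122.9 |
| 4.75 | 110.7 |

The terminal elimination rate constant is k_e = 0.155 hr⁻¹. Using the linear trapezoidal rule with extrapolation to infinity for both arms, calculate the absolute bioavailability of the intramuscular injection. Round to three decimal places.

Trapezoidal AUC_0→4 (IV):
  [0→2]: (979.7+718.6)/2 × 2 = 1698.3
  [2→3]: (718.6+615.4)/2 × 1 = 667.0
  [3→4]: (615.4+527.0)/2 × 1 = 571.2
  Sum = 2936.5 µg/L·hr
IV tail: 527.0/0.155 = 3400.000; AUC_iv,0→∞ = 2936.5 + 3400.000 = 6336.5 µg/L·hr
Trapezoidal AUC_0→4.75 (intramuscular injection):
  [0→1.5]: (0.0+116.8)/2 × 1.5 = 87.6
  [1.5→1.75]: (116.8+122.9)/2 × 0.25 = 29.9625
  [1.75→4.75]: (122.9+110.7)/2 × 3 = 350.4
  Sum = 467.9625 µg/L·hr
intramuscular injection tail: 110.7/0.155 = 714.194; AUC_ev,0→∞ = 467.9625 + 714.194 = 1182.1565 µg/L·hr
F = (AUC_ev/D_ev)/(AUC_iv/D_iv) = (1182.1565/100)/(6336.5/50) = 11.821565/126.73 = 0.0933

F = 0.093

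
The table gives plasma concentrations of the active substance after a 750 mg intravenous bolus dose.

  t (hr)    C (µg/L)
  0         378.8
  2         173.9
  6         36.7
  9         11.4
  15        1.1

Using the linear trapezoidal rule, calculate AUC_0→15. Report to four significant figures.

AUC = 1084 µg/L·hr

Trapezoidal AUC_0→15:
  [0→2]: (378.8+173.9)/2 × 2 = 552.7
  [2→6]: (173.9+36.7)/2 × 4 = 421.2
  [6→9]: (36.7+11.4)/2 × 3 = 72.15
  [9→15]: (11.4+1.1)/2 × 6 = 37.5
  Sum = 1083.55 µg/L·hr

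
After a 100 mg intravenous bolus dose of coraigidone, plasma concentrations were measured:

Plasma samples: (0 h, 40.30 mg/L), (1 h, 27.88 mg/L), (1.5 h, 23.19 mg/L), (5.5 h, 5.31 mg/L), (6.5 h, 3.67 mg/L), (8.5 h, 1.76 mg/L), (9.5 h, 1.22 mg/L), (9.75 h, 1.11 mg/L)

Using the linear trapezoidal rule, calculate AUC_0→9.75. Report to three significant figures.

Trapezoidal AUC_0→9.75:
  [0→1]: (40.30+27.88)/2 × 1 = 34.09
  [1→1.5]: (27.88+23.19)/2 × 0.5 = 12.7675
  [1.5→5.5]: (23.19+5.31)/2 × 4 = 57.0
  [5.5→6.5]: (5.31+3.67)/2 × 1 = 4.49
  [6.5→8.5]: (3.67+1.76)/2 × 2 = 5.43
  [8.5→9.5]: (1.76+1.22)/2 × 1 = 1.49
  [9.5→9.75]: (1.22+1.11)/2 × 0.25 = 0.29125
  Sum = 115.55875 mg/L·h

AUC = 116 mg/L·h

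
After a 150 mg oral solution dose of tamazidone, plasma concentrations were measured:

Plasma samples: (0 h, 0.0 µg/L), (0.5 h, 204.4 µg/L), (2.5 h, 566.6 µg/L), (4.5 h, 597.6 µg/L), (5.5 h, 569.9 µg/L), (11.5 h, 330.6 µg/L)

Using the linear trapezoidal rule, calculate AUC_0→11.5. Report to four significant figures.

Trapezoidal AUC_0→11.5:
  [0→0.5]: (0.0+204.4)/2 × 0.5 = 51.1
  [0.5→2.5]: (204.4+566.6)/2 × 2 = 771.0
  [2.5→4.5]: (566.6+597.6)/2 × 2 = 1164.2
  [4.5→5.5]: (597.6+569.9)/2 × 1 = 583.75
  [5.5→11.5]: (569.9+330.6)/2 × 6 = 2701.5
  Sum = 5271.55 µg/L·h

AUC = 5272 µg/L·h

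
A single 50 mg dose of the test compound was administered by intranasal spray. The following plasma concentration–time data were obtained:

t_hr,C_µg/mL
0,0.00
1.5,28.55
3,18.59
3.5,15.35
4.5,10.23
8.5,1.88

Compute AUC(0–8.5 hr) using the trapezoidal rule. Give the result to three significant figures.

Trapezoidal AUC_0→8.5:
  [0→1.5]: (0.00+28.55)/2 × 1.5 = 21.4125
  [1.5→3]: (28.55+18.59)/2 × 1.5 = 35.355
  [3→3.5]: (18.59+15.35)/2 × 0.5 = 8.485
  [3.5→4.5]: (15.35+10.23)/2 × 1 = 12.79
  [4.5→8.5]: (10.23+1.88)/2 × 4 = 24.22
  Sum = 102.2625 µg/mL·hr

AUC = 102 µg/mL·hr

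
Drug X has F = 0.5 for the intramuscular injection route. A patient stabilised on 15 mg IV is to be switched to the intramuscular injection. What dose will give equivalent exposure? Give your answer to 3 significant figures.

For equal systemic exposure: F × D_ev = D_iv
D_ev = D_iv / F = 15 / 0.5 = 30 mg

D_intramuscular = 30.0 mg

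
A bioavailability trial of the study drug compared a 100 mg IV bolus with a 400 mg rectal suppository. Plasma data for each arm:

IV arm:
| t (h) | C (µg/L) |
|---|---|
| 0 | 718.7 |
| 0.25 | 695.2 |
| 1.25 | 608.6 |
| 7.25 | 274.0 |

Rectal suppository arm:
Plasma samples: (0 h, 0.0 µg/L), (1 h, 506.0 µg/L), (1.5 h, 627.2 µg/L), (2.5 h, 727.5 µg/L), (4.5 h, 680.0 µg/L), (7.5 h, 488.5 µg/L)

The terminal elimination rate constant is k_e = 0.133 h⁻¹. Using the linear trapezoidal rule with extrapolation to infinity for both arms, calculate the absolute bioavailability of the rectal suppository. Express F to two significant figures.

Trapezoidal AUC_0→7.25 (IV):
  [0→0.25]: (718.7+695.2)/2 × 0.25 = 176.7375
  [0.25→1.25]: (695.2+608.6)/2 × 1 = 651.9
  [1.25→7.25]: (608.6+274.0)/2 × 6 = 2647.8
  Sum = 3476.4375 µg/L·h
IV tail: 274.0/0.133 = 2060.150; AUC_iv,0→∞ = 3476.4375 + 2060.150 = 5536.5875 µg/L·h
Trapezoidal AUC_0→7.5 (rectal suppository):
  [0→1]: (0.0+506.0)/2 × 1 = 253.0
  [1→1.5]: (506.0+627.2)/2 × 0.5 = 283.3
  [1.5→2.5]: (627.2+727.5)/2 × 1 = 677.35
  [2.5→4.5]: (727.5+680.0)/2 × 2 = 1407.5
  [4.5→7.5]: (680.0+488.5)/2 × 3 = 1752.75
  Sum = 4373.9 µg/L·h
rectal suppository tail: 488.5/0.133 = 3672.932; AUC_ev,0→∞ = 4373.9 + 3672.932 = 8046.832 µg/L·h
F = (AUC_ev/D_ev)/(AUC_iv/D_iv) = (8046.832/400)/(5536.5875/100) = 20.11708/55.365875 = 0.3633

F = 0.36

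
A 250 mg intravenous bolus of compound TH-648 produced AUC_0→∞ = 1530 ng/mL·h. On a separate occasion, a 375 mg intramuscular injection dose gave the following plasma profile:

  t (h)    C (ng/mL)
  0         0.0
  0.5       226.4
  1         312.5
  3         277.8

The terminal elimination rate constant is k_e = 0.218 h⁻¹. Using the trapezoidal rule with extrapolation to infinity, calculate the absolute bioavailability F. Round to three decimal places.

F = 0.896

Trapezoidal AUC_0→3 (intramuscular injection):
  [0→0.5]: (0.0+226.4)/2 × 0.5 = 56.6
  [0.5→1]: (226.4+312.5)/2 × 0.5 = 134.725
  [1→3]: (312.5+277.8)/2 × 2 = 590.3
  Sum = 781.625 ng/mL·h
Tail: C_last/k_e = 277.8/0.218 = 1274.312
AUC_0→∞ (intramuscular injection) = 781.625 + 1274.312 = 2055.937 ng/mL·h
F = (AUC_ev/D_ev)/(AUC_iv/D_iv) = (2055.937/375)/(1530/250) = 5.4825/6.12 = 0.8958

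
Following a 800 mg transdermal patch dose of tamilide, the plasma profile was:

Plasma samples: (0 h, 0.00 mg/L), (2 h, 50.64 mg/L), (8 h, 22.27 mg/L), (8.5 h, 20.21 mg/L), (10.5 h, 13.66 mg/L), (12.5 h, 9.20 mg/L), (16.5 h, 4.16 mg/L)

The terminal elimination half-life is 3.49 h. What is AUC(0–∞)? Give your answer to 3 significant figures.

Trapezoidal AUC_0→16.5:
  [0→2]: (0.00+50.64)/2 × 2 = 50.64
  [2→8]: (50.64+22.27)/2 × 6 = 218.73
  [8→8.5]: (22.27+20.21)/2 × 0.5 = 10.62
  [8.5→10.5]: (20.21+13.66)/2 × 2 = 33.87
  [10.5→12.5]: (13.66+9.20)/2 × 2 = 22.86
  [12.5→16.5]: (9.20+4.16)/2 × 4 = 26.72
  Sum = 363.44 mg/L·h
k_e = ln2 / t½ = 0.693147 / 3.49 = 0.1986 h^-1
Extrapolated tail: C_last / k_e = 4.16 / 0.1986 = 20.947
AUC_0→∞ = 363.44 + 20.947 = 384.387 mg/L·h

AUC = 384 mg/L·h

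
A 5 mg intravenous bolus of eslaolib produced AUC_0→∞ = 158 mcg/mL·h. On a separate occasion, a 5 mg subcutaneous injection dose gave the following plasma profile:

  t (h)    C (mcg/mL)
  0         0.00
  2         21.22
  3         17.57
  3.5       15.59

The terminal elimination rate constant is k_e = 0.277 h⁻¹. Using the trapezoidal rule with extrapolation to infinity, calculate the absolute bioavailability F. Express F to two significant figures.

F = 0.67

Trapezoidal AUC_0→3.5 (subcutaneous injection):
  [0→2]: (0.00+21.22)/2 × 2 = 21.22
  [2→3]: (21.22+17.57)/2 × 1 = 19.395
  [3→3.5]: (17.57+15.59)/2 × 0.5 = 8.29
  Sum = 48.905 mcg/mL·h
Tail: C_last/k_e = 15.59/0.277 = 56.282
AUC_0→∞ (subcutaneous injection) = 48.905 + 56.282 = 105.187 mcg/mL·h
F = (AUC_ev/D_ev)/(AUC_iv/D_iv) = (105.187/5)/(158/5) = 21.0374/31.6 = 0.6657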